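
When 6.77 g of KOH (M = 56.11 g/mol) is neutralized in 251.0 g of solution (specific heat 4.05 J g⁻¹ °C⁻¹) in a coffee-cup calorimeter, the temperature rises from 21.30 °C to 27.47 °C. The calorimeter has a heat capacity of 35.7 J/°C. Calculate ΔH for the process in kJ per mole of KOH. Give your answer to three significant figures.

ΔH = -53.8 kJ/mol

|ΔT| = |27.47 − 21.30| = 6.17 °C
|q_surr| = (251.0 × 4.05 + 35.7) × 6.17 = 1052.25 × 6.17 = 6492 J
n(KOH) = 6.77 / 56.11 = 0.1207 mol
Temperature rose, so q_rxn = −|q_surr| = -6.492 kJ
ΔH = q_rxn / n = -53.79 kJ/mol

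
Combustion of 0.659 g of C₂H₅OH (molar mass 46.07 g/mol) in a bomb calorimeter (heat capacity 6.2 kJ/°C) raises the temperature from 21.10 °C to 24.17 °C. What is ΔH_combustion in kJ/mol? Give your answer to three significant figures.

ΔT = 24.17 − 21.10 = 3.07 °C
q_cal = C_cal × ΔT = 6.2 × 3.07 = 19.034 kJ
n = 0.659 / 46.07 = 0.01430 mol
q_rxn = −q_cal = -19.034 kJ
ΔH = -19.034 / 0.01430 = -1331 kJ/mol

ΔH = -1330 kJ/mol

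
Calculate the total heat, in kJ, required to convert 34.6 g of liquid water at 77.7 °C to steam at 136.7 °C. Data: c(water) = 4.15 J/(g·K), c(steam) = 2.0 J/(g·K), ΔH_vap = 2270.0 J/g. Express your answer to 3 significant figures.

q1 (heat water 77.7→100.0 °C): 34.6 × 4.15 × 22.3 = 3202 J
q2 (vaporize at 100 °C): 34.6 × 2270.0 = 78542 J
q3 (heat steam 100.0→136.7 °C): 34.6 × 2.0 × 36.7 = 2540 J
Total: 3202 + 78542 + 2540 = 84284 J = 84.3 kJ

q = 84.3 kJ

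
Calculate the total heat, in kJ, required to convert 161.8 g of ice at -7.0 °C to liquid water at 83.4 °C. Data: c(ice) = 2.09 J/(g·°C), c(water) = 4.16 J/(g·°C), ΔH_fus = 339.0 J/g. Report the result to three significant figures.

q = 113 kJ

q1 (heat ice -7.0→0.0 °C): 161.8 × 2.09 × 7.0 = 2367 J
q2 (melt at 0 °C): 161.8 × 339.0 = 54850 J
q3 (heat water 0.0→83.4 °C): 161.8 × 4.16 × 83.4 = 56136 J
Total: 2367 + 54850 + 56136 = 113353 J = 113 kJ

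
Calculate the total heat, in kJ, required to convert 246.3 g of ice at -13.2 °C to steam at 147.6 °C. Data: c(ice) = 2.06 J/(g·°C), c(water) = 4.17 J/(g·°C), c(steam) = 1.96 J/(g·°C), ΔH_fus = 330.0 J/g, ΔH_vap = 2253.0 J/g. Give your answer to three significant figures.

q = 769 kJ

q1 (heat ice -13.2→0.0 °C): 246.3 × 2.06 × 13.2 = 6697 J
q2 (melt at 0 °C): 246.3 × 330.0 = 81279 J
q3 (heat water 0.0→100.0 °C): 246.3 × 4.17 × 100.0 = 102707 J
q4 (vaporize at 100 °C): 246.3 × 2253.0 = 554914 J
q5 (heat steam 100.0→147.6 °C): 246.3 × 1.96 × 47.6 = 22979 J
Total: 6697 + 81279 + 102707 + 554914 + 22979 = 768576 J = 769 kJ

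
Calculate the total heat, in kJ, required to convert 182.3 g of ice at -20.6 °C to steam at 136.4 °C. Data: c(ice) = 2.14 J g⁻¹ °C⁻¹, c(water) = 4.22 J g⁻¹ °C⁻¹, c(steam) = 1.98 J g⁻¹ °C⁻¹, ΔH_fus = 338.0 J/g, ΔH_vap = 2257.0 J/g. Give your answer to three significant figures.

q = 571 kJ

q1 (heat ice -20.6→0.0 °C): 182.3 × 2.14 × 20.6 = 8037 J
q2 (melt at 0 °C): 182.3 × 338.0 = 61617 J
q3 (heat water 0.0→100.0 °C): 182.3 × 4.22 × 100.0 = 76931 J
q4 (vaporize at 100 °C): 182.3 × 2257.0 = 411451 J
q5 (heat steam 100.0→136.4 °C): 182.3 × 1.98 × 36.4 = 13139 J
Total: 8037 + 61617 + 76931 + 411451 + 13139 = 571175 J = 571 kJ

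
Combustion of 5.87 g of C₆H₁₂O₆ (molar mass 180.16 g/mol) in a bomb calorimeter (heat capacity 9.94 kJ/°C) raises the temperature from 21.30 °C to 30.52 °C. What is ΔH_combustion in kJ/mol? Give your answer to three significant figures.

ΔH = -2810 kJ/mol

ΔT = 30.52 − 21.30 = 9.22 °C
q_cal = C_cal × ΔT = 9.94 × 9.22 = 91.6468 kJ
n = 5.87 / 180.16 = 0.03258 mol
q_rxn = −q_cal = -91.6468 kJ
ΔH = -91.6468 / 0.03258 = -2813 kJ/mol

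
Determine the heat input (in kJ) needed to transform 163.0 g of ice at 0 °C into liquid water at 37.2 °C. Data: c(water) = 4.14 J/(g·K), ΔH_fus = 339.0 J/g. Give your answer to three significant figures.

q = 80.4 kJ

q1 (melt at 0 °C): 163.0 × 339.0 = 55257 J
q2 (heat water 0.0→37.2 °C): 163.0 × 4.14 × 37.2 = 25103 J
Total: 55257 + 25103 = 80360 J = 80.4 kJ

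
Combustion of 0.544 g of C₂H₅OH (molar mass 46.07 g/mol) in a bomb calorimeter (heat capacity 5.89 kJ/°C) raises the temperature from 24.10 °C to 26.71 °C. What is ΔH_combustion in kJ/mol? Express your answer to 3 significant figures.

ΔT = 26.71 − 24.10 = 2.61 °C
q_cal = C_cal × ΔT = 5.89 × 2.61 = 15.3729 kJ
n = 0.544 / 46.07 = 0.01181 mol
q_rxn = −q_cal = -15.3729 kJ
ΔH = -15.3729 / 0.01181 = -1302 kJ/mol

ΔH = -1300 kJ/mol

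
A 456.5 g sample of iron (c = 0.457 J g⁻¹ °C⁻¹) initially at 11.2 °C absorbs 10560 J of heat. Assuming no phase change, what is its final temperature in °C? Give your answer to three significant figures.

T_f = 61.8 °C

ΔT = q / (m c) = 10560 / (456.5 × 0.457) = 50.62 °C
T_f = 11.2 + 50.62 = 61.82 °C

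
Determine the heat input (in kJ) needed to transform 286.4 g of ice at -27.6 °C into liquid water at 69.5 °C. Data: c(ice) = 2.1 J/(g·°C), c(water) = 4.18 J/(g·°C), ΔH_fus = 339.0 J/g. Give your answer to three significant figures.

q = 197 kJ

q1 (heat ice -27.6→0.0 °C): 286.4 × 2.1 × 27.6 = 16600 J
q2 (melt at 0 °C): 286.4 × 339.0 = 97090 J
q3 (heat water 0.0→69.5 °C): 286.4 × 4.18 × 69.5 = 83202 J
Total: 16600 + 97090 + 83202 = 196892 J = 197 kJ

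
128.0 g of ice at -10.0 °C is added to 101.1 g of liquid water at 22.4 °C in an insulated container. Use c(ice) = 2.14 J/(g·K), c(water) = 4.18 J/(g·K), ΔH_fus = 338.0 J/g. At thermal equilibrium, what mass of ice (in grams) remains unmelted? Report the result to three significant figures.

m_ice remaining = 108 g

Heat to warm all ice to 0 °C: 128.0×2.14×10.0 = 2739.2 J
Heat released by water cooling to 0 °C: 101.1×4.18×22.4 = 9466.2 J
9466.2 J < 2739.2 + 128.0×338.0 = 46003.2 J, so not all ice melts; final T = 0 °C.
Heat left for melting: 9466.2 − 2739.2 = 6727.0 J
Mass melted = 6727.0 / 338.0 = 19.90 g
Ice remaining = 128.0 − 19.90 = 108.10 g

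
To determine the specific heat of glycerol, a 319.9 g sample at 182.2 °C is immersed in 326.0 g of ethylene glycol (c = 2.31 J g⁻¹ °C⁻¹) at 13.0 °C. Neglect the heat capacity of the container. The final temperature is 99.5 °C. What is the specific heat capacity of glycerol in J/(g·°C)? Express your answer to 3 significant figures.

c = 2.46 J/(g·°C)

q_gained = (326.0 × 2.31) × (99.5 − 13.0) = 65140 J
q_lost = 319.9 × c × (182.2 − 99.5) = 26455.73 c
Set equal: c = 65140 / 26455.73 = 2.46 J/(g·°C)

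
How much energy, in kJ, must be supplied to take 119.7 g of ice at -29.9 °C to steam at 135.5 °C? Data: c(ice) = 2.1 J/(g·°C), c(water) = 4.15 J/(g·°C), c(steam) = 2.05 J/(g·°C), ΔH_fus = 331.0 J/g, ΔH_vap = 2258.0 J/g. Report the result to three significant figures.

q1 (heat ice -29.9→0.0 °C): 119.7 × 2.1 × 29.9 = 7516 J
q2 (melt at 0 °C): 119.7 × 331.0 = 39621 J
q3 (heat water 0.0→100.0 °C): 119.7 × 4.15 × 100.0 = 49676 J
q4 (vaporize at 100 °C): 119.7 × 2258.0 = 270283 J
q5 (heat steam 100.0→135.5 °C): 119.7 × 2.05 × 35.5 = 8711 J
Total: 7516 + 39621 + 49676 + 270283 + 8711 = 375807 J = 376 kJ

q = 376 kJ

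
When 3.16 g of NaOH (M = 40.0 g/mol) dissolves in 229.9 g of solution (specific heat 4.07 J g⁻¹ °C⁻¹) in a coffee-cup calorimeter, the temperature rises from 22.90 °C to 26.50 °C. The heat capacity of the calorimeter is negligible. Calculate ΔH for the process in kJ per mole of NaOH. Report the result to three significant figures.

ΔH = -42.6 kJ/mol

|ΔT| = |26.50 − 22.90| = 3.60 °C
|q_surr| = (229.9 × 4.07) × 3.60 = 935.693 × 3.60 = 3368 J
n(NaOH) = 3.16 / 40.0 = 0.07900 mol
Temperature rose, so q_rxn = −|q_surr| = -3.368 kJ
ΔH = q_rxn / n = -42.63 kJ/mol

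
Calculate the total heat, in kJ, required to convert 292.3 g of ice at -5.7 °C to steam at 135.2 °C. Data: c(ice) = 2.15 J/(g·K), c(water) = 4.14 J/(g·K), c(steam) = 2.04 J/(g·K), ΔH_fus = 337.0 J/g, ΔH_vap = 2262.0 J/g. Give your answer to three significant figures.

q = 905 kJ

q1 (heat ice -5.7→0.0 °C): 292.3 × 2.15 × 5.7 = 3582 J
q2 (melt at 0 °C): 292.3 × 337.0 = 98505 J
q3 (heat water 0.0→100.0 °C): 292.3 × 4.14 × 100.0 = 121012 J
q4 (vaporize at 100 °C): 292.3 × 2262.0 = 661183 J
q5 (heat steam 100.0→135.2 °C): 292.3 × 2.04 × 35.2 = 20989 J
Total: 3582 + 98505 + 121012 + 661183 + 20989 = 905271 J = 905 kJ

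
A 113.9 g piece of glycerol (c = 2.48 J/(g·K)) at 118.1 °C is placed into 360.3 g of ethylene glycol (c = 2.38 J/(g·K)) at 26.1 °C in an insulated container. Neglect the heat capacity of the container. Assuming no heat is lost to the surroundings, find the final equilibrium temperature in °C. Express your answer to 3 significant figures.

Heat lost by glycerol = heat gained by ethylene glycol.
(113.9)(2.48)(118.1 − T) = (360.3)(2.38)(T − 26.1)
282.472 (118.1 − T) = 857.514 (T − 26.1)
33360 − 282.472 T = 857.514 T − 22381
55741 = 1139.986 T
T = 48.90 °C

T_f = 48.9 °C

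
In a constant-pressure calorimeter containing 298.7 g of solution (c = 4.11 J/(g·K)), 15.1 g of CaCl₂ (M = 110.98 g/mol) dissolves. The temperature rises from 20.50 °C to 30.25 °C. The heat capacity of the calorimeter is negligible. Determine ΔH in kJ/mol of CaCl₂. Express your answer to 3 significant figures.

ΔH = -88.0 kJ/mol

|ΔT| = |30.25 − 20.50| = 9.75 °C
|q_surr| = (298.7 × 4.11) × 9.75 = 1227.657 × 9.75 = 11970 J
n(CaCl₂) = 15.1 / 110.98 = 0.1361 mol
Temperature rose, so q_rxn = −|q_surr| = -11.97 kJ
ΔH = q_rxn / n = -87.95 kJ/mol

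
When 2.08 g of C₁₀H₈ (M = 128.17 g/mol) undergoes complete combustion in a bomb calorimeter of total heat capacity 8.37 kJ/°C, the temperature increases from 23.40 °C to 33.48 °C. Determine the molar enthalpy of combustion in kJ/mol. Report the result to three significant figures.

ΔH = -5200 kJ/mol

ΔT = 33.48 − 23.40 = 10.08 °C
q_cal = C_cal × ΔT = 8.37 × 10.08 = 84.3696 kJ
n = 2.08 / 128.17 = 0.01623 mol
q_rxn = −q_cal = -84.3696 kJ
ΔH = -84.3696 / 0.01623 = -5198 kJ/mol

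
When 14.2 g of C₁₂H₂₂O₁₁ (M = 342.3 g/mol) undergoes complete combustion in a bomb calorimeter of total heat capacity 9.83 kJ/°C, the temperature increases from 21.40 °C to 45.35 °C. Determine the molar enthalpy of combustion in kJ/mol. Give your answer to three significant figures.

ΔT = 45.35 − 21.40 = 23.95 °C
q_cal = C_cal × ΔT = 9.83 × 23.95 = 235.4285 kJ
n = 14.2 / 342.3 = 0.04148 mol
q_rxn = −q_cal = -235.4285 kJ
ΔH = -235.4285 / 0.04148 = -5676 kJ/mol

ΔH = -5680 kJ/mol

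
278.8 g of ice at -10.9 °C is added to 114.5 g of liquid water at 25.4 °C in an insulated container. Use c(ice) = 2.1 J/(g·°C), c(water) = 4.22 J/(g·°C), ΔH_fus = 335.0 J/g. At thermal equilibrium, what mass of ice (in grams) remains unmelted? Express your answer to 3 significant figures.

Heat to warm all ice to 0 °C: 278.8×2.1×10.9 = 6381.7 J
Heat released by water cooling to 0 °C: 114.5×4.22×25.4 = 12273 J
12273 J < 6381.7 + 278.8×335.0 = 99779.7 J, so not all ice melts; final T = 0 °C.
Heat left for melting: 12273 − 6381.7 = 5891.3 J
Mass melted = 5891.3 / 335.0 = 17.59 g
Ice remaining = 278.8 − 17.59 = 261.21 g

m_ice remaining = 261 g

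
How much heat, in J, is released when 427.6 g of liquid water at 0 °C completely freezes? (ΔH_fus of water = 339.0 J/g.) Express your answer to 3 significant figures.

q = m × ΔH_fus = 427.6 × 339.0 = 145000 J

q = 145000 J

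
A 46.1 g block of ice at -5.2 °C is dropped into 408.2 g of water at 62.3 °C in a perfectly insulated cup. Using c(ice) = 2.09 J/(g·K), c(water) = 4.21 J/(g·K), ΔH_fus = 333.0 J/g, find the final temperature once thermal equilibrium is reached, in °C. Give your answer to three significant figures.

T_f = 47.7 °C

Heat to bring ice to 0 °C and melt it: q₁ = 46.1×2.09×5.2 + 46.1×333.0 = 15852 J
Heat the water can supply cooling to 0 °C: 408.2×4.21×62.3 = 107064 J > q₁, so all ice melts.
Energy balance: 408.2×4.21×(62.3 − T) = 15852 + 46.1×4.21×(T − 0)
1718.522(62.3 − T) = 15852 + 194.081 T
107064 − 15852 = 1912.603 T
T = 91212 / 1912.603 = 47.69 °C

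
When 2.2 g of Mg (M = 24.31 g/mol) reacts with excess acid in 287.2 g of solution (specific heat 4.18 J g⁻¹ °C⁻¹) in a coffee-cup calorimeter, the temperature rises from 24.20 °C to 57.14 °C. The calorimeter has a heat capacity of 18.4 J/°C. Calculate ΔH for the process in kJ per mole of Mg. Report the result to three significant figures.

|ΔT| = |57.14 − 24.20| = 32.94 °C
|q_surr| = (287.2 × 4.18 + 18.4) × 32.94 = 1218.896 × 32.94 = 40150 J
n(Mg) = 2.2 / 24.31 = 0.09050 mol
Temperature rose, so q_rxn = −|q_surr| = -40.15 kJ
ΔH = q_rxn / n = -443.6 kJ/mol

ΔH = -444 kJ/mol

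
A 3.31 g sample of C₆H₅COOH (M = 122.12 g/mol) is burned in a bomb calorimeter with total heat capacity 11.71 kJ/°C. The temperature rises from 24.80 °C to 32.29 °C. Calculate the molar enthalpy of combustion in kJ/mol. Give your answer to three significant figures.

ΔH = -3240 kJ/mol

ΔT = 32.29 − 24.80 = 7.49 °C
q_cal = C_cal × ΔT = 11.71 × 7.49 = 87.7079 kJ
n = 3.31 / 122.12 = 0.02710 mol
q_rxn = −q_cal = -87.7079 kJ
ΔH = -87.7079 / 0.02710 = -3236 kJ/mol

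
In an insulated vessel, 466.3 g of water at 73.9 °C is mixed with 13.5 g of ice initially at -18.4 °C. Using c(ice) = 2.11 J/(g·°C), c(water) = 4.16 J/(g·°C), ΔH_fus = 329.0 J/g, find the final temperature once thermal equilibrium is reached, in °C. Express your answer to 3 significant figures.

T_f = 69.3 °C

Heat to bring ice to 0 °C and melt it: q₁ = 13.5×2.11×18.4 + 13.5×329.0 = 4965.6 J
Heat the water can supply cooling to 0 °C: 466.3×4.16×73.9 = 143352 J > q₁, so all ice melts.
Energy balance: 466.3×4.16×(73.9 − T) = 4965.6 + 13.5×4.16×(T − 0)
1939.808(73.9 − T) = 4965.6 + 56.16 T
143352 − 4965.6 = 1995.968 T
T = 138386.4 / 1995.968 = 69.33 °C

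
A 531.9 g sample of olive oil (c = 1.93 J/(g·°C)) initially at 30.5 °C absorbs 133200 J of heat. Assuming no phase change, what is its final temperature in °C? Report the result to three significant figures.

ΔT = q / (m c) = 133200 / (531.9 × 1.93) = 129.8 °C
T_f = 30.5 + 129.8 = 160.3 °C

T_f = 160 °C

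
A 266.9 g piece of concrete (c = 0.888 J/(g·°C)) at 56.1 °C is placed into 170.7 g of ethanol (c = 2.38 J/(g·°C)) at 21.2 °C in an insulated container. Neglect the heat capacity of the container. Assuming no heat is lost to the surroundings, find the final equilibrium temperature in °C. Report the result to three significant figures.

Heat lost by concrete = heat gained by ethanol.
(266.9)(0.888)(56.1 − T) = (170.7)(2.38)(T − 21.2)
237.0072 (56.1 − T) = 406.266 (T − 21.2)
13296 − 237.0072 T = 406.266 T − 8612.8
21908.8 = 643.2732 T
T = 34.06 °C

T_f = 34.1 °C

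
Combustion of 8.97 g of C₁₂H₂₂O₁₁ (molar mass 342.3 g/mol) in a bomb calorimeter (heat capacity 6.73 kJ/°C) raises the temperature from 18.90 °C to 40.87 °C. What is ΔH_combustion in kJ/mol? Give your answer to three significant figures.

ΔT = 40.87 − 18.90 = 21.97 °C
q_cal = C_cal × ΔT = 6.73 × 21.97 = 147.8581 kJ
n = 8.97 / 342.3 = 0.02621 mol
q_rxn = −q_cal = -147.8581 kJ
ΔH = -147.8581 / 0.02621 = -5641 kJ/mol

ΔH = -5640 kJ/mol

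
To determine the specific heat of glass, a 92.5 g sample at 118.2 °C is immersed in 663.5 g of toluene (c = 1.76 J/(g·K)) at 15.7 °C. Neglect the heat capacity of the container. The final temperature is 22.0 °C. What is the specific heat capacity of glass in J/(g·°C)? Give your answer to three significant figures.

q_gained = (663.5 × 1.76) × (22.0 − 15.7) = 7357 J
q_lost = 92.5 × c × (118.2 − 22.0) = 8898.5 c
Set equal: c = 7357 / 8898.5 = 0.827 J/(g·°C)

c = 0.827 J/(g·°C)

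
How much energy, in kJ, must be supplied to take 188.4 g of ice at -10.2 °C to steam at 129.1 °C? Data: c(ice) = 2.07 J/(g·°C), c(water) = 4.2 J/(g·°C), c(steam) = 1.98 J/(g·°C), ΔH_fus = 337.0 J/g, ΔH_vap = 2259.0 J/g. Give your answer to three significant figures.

q1 (heat ice -10.2→0.0 °C): 188.4 × 2.07 × 10.2 = 3978 J
q2 (melt at 0 °C): 188.4 × 337.0 = 63491 J
q3 (heat water 0.0→100.0 °C): 188.4 × 4.2 × 100.0 = 79128 J
q4 (vaporize at 100 °C): 188.4 × 2259.0 = 425596 J
q5 (heat steam 100.0→129.1 °C): 188.4 × 1.98 × 29.1 = 10855 J
Total: 3978 + 63491 + 79128 + 425596 + 10855 = 583048 J = 583 kJ

q = 583 kJ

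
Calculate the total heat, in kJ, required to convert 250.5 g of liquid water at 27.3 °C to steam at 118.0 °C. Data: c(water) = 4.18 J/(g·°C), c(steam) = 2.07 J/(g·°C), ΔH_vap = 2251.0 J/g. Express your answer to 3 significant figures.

q1 (heat water 27.3→100.0 °C): 250.5 × 4.18 × 72.7 = 76123 J
q2 (vaporize at 100 °C): 250.5 × 2251.0 = 563876 J
q3 (heat steam 100.0→118.0 °C): 250.5 × 2.07 × 18.0 = 9334 J
Total: 76123 + 563876 + 9334 = 649333 J = 649 kJ

q = 649 kJ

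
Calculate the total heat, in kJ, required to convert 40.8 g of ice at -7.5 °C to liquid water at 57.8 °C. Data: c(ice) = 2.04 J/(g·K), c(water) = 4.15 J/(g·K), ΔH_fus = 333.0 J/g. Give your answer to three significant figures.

q = 24.0 kJ

q1 (heat ice -7.5→0.0 °C): 40.8 × 2.04 × 7.5 = 624 J
q2 (melt at 0 °C): 40.8 × 333.0 = 13586 J
q3 (heat water 0.0→57.8 °C): 40.8 × 4.15 × 57.8 = 9787 J
Total: 624 + 13586 + 9787 = 23997 J = 24.0 kJ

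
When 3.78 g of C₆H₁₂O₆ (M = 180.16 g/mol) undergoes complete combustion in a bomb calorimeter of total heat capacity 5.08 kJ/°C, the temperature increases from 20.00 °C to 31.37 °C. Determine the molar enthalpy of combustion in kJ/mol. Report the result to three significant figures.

ΔH = -2750 kJ/mol

ΔT = 31.37 − 20.00 = 11.37 °C
q_cal = C_cal × ΔT = 5.08 × 11.37 = 57.7596 kJ
n = 3.78 / 180.16 = 0.02098 mol
q_rxn = −q_cal = -57.7596 kJ
ΔH = -57.7596 / 0.02098 = -2753 kJ/mol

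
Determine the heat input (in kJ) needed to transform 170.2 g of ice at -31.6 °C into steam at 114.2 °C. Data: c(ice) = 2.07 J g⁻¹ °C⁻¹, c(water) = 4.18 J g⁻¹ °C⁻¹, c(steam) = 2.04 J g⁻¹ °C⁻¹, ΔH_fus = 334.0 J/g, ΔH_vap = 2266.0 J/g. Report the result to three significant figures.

q = 530 kJ

q1 (heat ice -31.6→0.0 °C): 170.2 × 2.07 × 31.6 = 11133 J
q2 (melt at 0 °C): 170.2 × 334.0 = 56847 J
q3 (heat water 0.0→100.0 °C): 170.2 × 4.18 × 100.0 = 71144 J
q4 (vaporize at 100 °C): 170.2 × 2266.0 = 385673 J
q5 (heat steam 100.0→114.2 °C): 170.2 × 2.04 × 14.2 = 4930 J
Total: 11133 + 56847 + 71144 + 385673 + 4930 = 529727 J = 530 kJ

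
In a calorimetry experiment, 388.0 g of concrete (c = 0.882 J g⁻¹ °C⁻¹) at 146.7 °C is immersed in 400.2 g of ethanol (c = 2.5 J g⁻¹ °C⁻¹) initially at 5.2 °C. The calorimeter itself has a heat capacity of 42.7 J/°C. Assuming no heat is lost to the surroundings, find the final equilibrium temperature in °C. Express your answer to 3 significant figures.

T_f = 40.2 °C

Heat lost by concrete = heat gained by ethanol + calorimeter.
(388.0)(0.882)(146.7 − T) = [(400.2)(2.5) + 42.7](T − 5.2)
342.216 (146.7 − T) = 1043.2 (T − 5.2)
50203 − 342.216 T = 1043.2 T − 5424.6
55627.6 = 1385.416 T
T = 40.15 °C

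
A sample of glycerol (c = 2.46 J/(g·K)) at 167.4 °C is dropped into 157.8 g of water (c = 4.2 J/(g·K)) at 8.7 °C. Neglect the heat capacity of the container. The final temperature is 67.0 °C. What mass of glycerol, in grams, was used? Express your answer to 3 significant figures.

q_gained = (157.8 × 4.2) × (67.0 − 8.7) = 38640 J
q_lost = m × 2.46 × (167.4 − 67.0) = 246.984 m
m = 38640 / 246.984 = 156 g

m = 156 g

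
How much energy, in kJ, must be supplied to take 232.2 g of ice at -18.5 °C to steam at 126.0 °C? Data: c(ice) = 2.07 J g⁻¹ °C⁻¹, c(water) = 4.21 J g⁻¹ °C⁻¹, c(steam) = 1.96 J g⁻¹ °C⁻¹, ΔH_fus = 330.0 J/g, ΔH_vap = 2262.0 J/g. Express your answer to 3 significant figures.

q1 (heat ice -18.5→0.0 °C): 232.2 × 2.07 × 18.5 = 8892 J
q2 (melt at 0 °C): 232.2 × 330.0 = 76626 J
q3 (heat water 0.0→100.0 °C): 232.2 × 4.21 × 100.0 = 97756 J
q4 (vaporize at 100 °C): 232.2 × 2262.0 = 525236 J
q5 (heat steam 100.0→126.0 °C): 232.2 × 1.96 × 26.0 = 11833 J
Total: 8892 + 76626 + 97756 + 525236 + 11833 = 720343 J = 720 kJ

q = 720 kJ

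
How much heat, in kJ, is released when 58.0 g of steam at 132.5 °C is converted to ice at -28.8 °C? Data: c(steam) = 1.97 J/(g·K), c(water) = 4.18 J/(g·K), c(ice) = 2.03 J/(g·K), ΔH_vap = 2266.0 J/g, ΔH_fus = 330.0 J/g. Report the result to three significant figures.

q1 (cool steam 132.5→100 °C): 58.0 × 1.97 × 32.5 = 3713 J
q2 (condense at 100 °C): 58.0 × 2266.0 = 131428 J
q3 (cool water 100→0 °C): 58.0 × 4.18 × 100.0 = 24244 J
q4 (freeze at 0 °C): 58.0 × 330.0 = 19140 J
q5 (cool ice 0→-28.8 °C): 58.0 × 2.03 × 28.8 = 3391 J
Total: 3713 + 131428 + 24244 + 19140 + 3391 = 181916 J = 182 kJ

q = 182 kJ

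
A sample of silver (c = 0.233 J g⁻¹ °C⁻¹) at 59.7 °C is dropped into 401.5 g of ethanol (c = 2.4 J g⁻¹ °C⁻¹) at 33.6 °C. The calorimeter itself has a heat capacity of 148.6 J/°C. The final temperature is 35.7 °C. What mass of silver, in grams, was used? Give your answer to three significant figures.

m = 418 g

q_gained = (401.5 × 2.4 + 148.6) × (35.7 − 33.6) = 2336 J
q_lost = m × 0.233 × (59.7 − 35.7) = 5.592 m
m = 2336 / 5.592 = 418 g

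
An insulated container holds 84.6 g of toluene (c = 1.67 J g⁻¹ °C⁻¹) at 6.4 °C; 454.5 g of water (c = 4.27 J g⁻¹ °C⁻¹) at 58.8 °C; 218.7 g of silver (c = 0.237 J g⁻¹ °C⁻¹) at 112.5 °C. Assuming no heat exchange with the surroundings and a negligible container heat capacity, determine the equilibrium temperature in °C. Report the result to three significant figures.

Σ mᵢcᵢ(T − Tᵢ) = 0  ⇒  T = Σ mᵢcᵢTᵢ / Σ mᵢcᵢ
Σ mᵢcᵢ = 84.6×1.67 + 454.5×4.27 + 218.7×0.237 = 2133.8289
Σ mᵢcᵢTᵢ = 141.282×6.4 + 1940.715×58.8 + 51.8319×112.5 = 120850
T = 120850 / 2133.8289 = 56.64 °C

T_f = 56.6 °C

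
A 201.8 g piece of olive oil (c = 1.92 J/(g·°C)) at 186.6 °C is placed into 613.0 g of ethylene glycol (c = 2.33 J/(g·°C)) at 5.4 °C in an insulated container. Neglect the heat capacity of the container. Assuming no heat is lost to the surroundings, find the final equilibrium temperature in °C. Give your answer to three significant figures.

T_f = 44.1 °C

Heat lost by olive oil = heat gained by ethylene glycol.
(201.8)(1.92)(186.6 − T) = (613.0)(2.33)(T − 5.4)
387.456 (186.6 − T) = 1428.29 (T − 5.4)
72299 − 387.456 T = 1428.29 T − 7712.8
80011.8 = 1815.746 T
T = 44.07 °C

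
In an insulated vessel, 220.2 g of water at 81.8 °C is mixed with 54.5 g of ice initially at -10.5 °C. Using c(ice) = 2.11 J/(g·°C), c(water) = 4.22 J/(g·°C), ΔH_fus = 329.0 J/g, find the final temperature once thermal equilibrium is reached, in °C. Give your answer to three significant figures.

T_f = 49.1 °C

Heat to bring ice to 0 °C and melt it: q₁ = 54.5×2.11×10.5 + 54.5×329.0 = 19138 J
Heat the water can supply cooling to 0 °C: 220.2×4.22×81.8 = 76012.2 J > q₁, so all ice melts.
Energy balance: 220.2×4.22×(81.8 − T) = 19138 + 54.5×4.22×(T − 0)
929.244(81.8 − T) = 19138 + 229.99 T
76012.2 − 19138 = 1159.234 T
T = 56874.2 / 1159.234 = 49.06 °C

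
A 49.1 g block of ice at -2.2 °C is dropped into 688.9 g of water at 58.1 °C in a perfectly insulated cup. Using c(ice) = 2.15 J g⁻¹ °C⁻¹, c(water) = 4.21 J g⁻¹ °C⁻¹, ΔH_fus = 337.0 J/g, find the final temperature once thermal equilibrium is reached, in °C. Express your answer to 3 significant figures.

Heat to bring ice to 0 °C and melt it: q₁ = 49.1×2.15×2.2 + 49.1×337.0 = 16779 J
Heat the water can supply cooling to 0 °C: 688.9×4.21×58.1 = 168506 J > q₁, so all ice melts.
Energy balance: 688.9×4.21×(58.1 − T) = 16779 + 49.1×4.21×(T − 0)
2900.269(58.1 − T) = 16779 + 206.711 T
168506 − 16779 = 3106.980 T
T = 151727 / 3106.980 = 48.83 °C

T_f = 48.8 °C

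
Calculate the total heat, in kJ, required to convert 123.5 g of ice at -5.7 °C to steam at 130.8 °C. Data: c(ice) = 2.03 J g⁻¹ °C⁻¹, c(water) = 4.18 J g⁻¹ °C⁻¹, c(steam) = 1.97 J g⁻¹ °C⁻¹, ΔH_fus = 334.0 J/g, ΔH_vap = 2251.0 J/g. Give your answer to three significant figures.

q1 (heat ice -5.7→0.0 °C): 123.5 × 2.03 × 5.7 = 1429 J
q2 (melt at 0 °C): 123.5 × 334.0 = 41249 J
q3 (heat water 0.0→100.0 °C): 123.5 × 4.18 × 100.0 = 51623 J
q4 (vaporize at 100 °C): 123.5 × 2251.0 = 277999 J
q5 (heat steam 100.0→130.8 °C): 123.5 × 1.97 × 30.8 = 7493 J
Total: 1429 + 41249 + 51623 + 277999 + 7493 = 379793 J = 380 kJ

q = 380 kJ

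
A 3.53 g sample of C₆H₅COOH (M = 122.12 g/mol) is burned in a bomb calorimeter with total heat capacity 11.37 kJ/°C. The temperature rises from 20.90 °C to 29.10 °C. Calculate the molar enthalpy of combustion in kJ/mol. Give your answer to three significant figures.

ΔT = 29.10 − 20.90 = 8.20 °C
q_cal = C_cal × ΔT = 11.37 × 8.20 = 93.234 kJ
n = 3.53 / 122.12 = 0.028906 mol
q_rxn = −q_cal = -93.234 kJ
ΔH = -93.234 / 0.028906 = -3225 kJ/mol

ΔH = -3230 kJ/mol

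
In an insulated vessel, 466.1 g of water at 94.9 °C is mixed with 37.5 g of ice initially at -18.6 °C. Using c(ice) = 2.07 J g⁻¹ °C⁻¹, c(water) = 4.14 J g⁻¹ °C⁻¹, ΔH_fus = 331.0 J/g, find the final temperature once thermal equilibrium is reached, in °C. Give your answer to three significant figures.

Heat to bring ice to 0 °C and melt it: q₁ = 37.5×2.07×18.6 + 37.5×331.0 = 13856 J
Heat the water can supply cooling to 0 °C: 466.1×4.14×94.9 = 183124 J > q₁, so all ice melts.
Energy balance: 466.1×4.14×(94.9 − T) = 13856 + 37.5×4.14×(T − 0)
1929.654(94.9 − T) = 13856 + 155.25 T
183124 − 13856 = 2084.904 T
T = 169268 / 2084.904 = 81.19 °C

T_f = 81.2 °C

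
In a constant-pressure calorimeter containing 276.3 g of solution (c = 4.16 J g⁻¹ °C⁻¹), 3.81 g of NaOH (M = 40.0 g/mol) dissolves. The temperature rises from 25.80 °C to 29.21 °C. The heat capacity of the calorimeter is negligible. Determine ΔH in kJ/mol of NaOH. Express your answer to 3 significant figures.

|ΔT| = |29.21 − 25.80| = 3.41 °C
|q_surr| = (276.3 × 4.16) × 3.41 = 1149.408 × 3.41 = 3919 J
n(NaOH) = 3.81 / 40.0 = 0.09525 mol
Temperature rose, so q_rxn = −|q_surr| = -3.919 kJ
ΔH = q_rxn / n = -41.14 kJ/mol

ΔH = -41.1 kJ/mol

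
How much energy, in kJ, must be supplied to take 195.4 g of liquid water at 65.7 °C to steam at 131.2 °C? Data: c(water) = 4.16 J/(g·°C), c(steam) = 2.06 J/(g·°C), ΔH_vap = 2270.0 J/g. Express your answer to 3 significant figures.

q = 484 kJ

q1 (heat water 65.7→100.0 °C): 195.4 × 4.16 × 34.3 = 27881 J
q2 (vaporize at 100 °C): 195.4 × 2270.0 = 443558 J
q3 (heat steam 100.0→131.2 °C): 195.4 × 2.06 × 31.2 = 12559 J
Total: 27881 + 443558 + 12559 = 483998 J = 484 kJ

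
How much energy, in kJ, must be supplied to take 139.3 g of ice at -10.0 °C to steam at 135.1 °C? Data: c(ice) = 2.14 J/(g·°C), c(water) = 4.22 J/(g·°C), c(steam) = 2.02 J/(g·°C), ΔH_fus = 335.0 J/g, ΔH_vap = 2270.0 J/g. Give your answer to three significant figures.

q = 435 kJ

q1 (heat ice -10.0→0.0 °C): 139.3 × 2.14 × 10.0 = 2981 J
q2 (melt at 0 °C): 139.3 × 335.0 = 46666 J
q3 (heat water 0.0→100.0 °C): 139.3 × 4.22 × 100.0 = 58785 J
q4 (vaporize at 100 °C): 139.3 × 2270.0 = 316211 J
q5 (heat steam 100.0→135.1 °C): 139.3 × 2.02 × 35.1 = 9877 J
Total: 2981 + 46666 + 58785 + 316211 + 9877 = 434520 J = 435 kJ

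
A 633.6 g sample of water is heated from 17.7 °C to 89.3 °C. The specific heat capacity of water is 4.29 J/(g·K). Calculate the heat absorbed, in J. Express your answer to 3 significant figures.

q = m c ΔT = 633.6 × 4.29 × (89.3 − 17.7)
q = 633.6 × 4.29 × 71.6 = 194600 J

q = 195000 J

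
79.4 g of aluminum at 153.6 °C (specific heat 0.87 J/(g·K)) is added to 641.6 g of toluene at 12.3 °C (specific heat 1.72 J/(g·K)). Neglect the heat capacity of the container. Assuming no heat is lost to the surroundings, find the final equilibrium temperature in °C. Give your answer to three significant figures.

T_f = 20.6 °C

Heat lost by aluminum = heat gained by toluene.
(79.4)(0.87)(153.6 − T) = (641.6)(1.72)(T − 12.3)
69.078 (153.6 − T) = 1103.552 (T − 12.3)
10610 − 69.078 T = 1103.552 T − 13574
24184 = 1172.630 T
T = 20.62 °C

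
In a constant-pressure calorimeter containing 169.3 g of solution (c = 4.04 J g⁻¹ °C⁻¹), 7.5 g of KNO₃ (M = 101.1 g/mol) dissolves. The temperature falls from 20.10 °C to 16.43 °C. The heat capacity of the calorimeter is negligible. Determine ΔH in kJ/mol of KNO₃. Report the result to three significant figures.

|ΔT| = |16.43 − 20.10| = 3.67 °C
|q_surr| = (169.3 × 4.04) × 3.67 = 683.972 × 3.67 = 2510 J
n(KNO₃) = 7.5 / 101.1 = 0.07418 mol
Temperature fell, so q_rxn = +|q_surr| = 2.510 kJ
ΔH = q_rxn / n = 33.84 kJ/mol

ΔH = 33.8 kJ/mol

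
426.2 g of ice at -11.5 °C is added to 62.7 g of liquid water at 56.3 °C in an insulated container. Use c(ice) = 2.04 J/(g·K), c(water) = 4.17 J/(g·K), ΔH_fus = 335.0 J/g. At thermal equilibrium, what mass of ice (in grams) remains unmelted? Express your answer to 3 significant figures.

Heat to warm all ice to 0 °C: 426.2×2.04×11.5 = 9998.7 J
Heat released by water cooling to 0 °C: 62.7×4.17×56.3 = 14720 J
14720 J < 9998.7 + 426.2×335.0 = 152775.7 J, so not all ice melts; final T = 0 °C.
Heat left for melting: 14720 − 9998.7 = 4721.3 J
Mass melted = 4721.3 / 335.0 = 14.09 g
Ice remaining = 426.2 − 14.09 = 412.11 g

m_ice remaining = 412 g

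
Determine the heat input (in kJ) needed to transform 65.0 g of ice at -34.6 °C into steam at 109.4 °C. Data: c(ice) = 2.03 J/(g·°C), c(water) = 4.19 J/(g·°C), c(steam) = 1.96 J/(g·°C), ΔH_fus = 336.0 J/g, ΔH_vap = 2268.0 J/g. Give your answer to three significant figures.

q = 202 kJ

q1 (heat ice -34.6→0.0 °C): 65.0 × 2.03 × 34.6 = 4565 J
q2 (melt at 0 °C): 65.0 × 336.0 = 21840 J
q3 (heat water 0.0→100.0 °C): 65.0 × 4.19 × 100.0 = 27235 J
q4 (vaporize at 100 °C): 65.0 × 2268.0 = 147420 J
q5 (heat steam 100.0→109.4 °C): 65.0 × 1.96 × 9.4 = 1198 J
Total: 4565 + 21840 + 27235 + 147420 + 1198 = 202258 J = 202 kJ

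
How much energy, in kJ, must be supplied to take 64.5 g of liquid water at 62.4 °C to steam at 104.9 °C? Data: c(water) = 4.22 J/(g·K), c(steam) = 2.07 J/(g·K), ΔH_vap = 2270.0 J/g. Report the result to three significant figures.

q1 (heat water 62.4→100.0 °C): 64.5 × 4.22 × 37.6 = 10234 J
q2 (vaporize at 100 °C): 64.5 × 2270.0 = 146415 J
q3 (heat steam 100.0→104.9 °C): 64.5 × 2.07 × 4.9 = 654 J
Total: 10234 + 146415 + 654 = 157303 J = 157 kJ

q = 157 kJ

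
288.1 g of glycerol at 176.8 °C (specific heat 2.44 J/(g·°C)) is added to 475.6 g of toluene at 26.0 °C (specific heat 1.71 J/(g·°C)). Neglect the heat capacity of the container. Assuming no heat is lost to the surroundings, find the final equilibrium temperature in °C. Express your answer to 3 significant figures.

T_f = 95.9 °C

Heat lost by glycerol = heat gained by toluene.
(288.1)(2.44)(176.8 − T) = (475.6)(1.71)(T − 26.0)
702.964 (176.8 − T) = 813.276 (T − 26.0)
124280 − 702.964 T = 813.276 T − 21145
145425 = 1516.240 T
T = 95.91 °C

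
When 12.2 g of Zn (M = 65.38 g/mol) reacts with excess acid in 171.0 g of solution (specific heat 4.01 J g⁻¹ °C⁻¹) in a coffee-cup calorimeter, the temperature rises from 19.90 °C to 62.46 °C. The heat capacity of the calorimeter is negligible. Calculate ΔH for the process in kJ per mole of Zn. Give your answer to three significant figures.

ΔH = -156 kJ/mol

|ΔT| = |62.46 − 19.90| = 42.56 °C
|q_surr| = (171.0 × 4.01) × 42.56 = 685.71 × 42.56 = 29180 J
n(Zn) = 12.2 / 65.38 = 0.1866 mol
Temperature rose, so q_rxn = −|q_surr| = -29.18 kJ
ΔH = q_rxn / n = -156.4 kJ/mol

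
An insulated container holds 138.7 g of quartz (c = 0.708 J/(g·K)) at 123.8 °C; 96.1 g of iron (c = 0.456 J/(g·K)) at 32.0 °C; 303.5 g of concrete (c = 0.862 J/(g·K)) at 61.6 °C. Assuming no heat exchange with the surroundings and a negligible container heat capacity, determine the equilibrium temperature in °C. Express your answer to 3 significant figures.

Σ mᵢcᵢ(T − Tᵢ) = 0  ⇒  T = Σ mᵢcᵢTᵢ / Σ mᵢcᵢ
Σ mᵢcᵢ = 138.7×0.708 + 96.1×0.456 + 303.5×0.862 = 403.6382
Σ mᵢcᵢTᵢ = 98.1996×123.8 + 43.8216×32.0 + 261.617×61.6 = 29675
T = 29675 / 403.6382 = 73.52 °C

T_f = 73.5 °C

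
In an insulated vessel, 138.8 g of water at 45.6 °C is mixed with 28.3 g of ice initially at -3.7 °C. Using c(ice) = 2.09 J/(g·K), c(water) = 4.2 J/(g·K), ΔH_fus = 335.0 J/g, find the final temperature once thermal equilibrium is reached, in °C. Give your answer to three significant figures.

T_f = 24.1 °C

Heat to bring ice to 0 °C and melt it: q₁ = 28.3×2.09×3.7 + 28.3×335.0 = 9699.3 J
Heat the water can supply cooling to 0 °C: 138.8×4.2×45.6 = 26583.0 J > q₁, so all ice melts.
Energy balance: 138.8×4.2×(45.6 − T) = 9699.3 + 28.3×4.2×(T − 0)
582.96(45.6 − T) = 9699.3 + 118.86 T
26583.0 − 9699.3 = 701.82 T
T = 16883.7 / 701.82 = 24.06 °C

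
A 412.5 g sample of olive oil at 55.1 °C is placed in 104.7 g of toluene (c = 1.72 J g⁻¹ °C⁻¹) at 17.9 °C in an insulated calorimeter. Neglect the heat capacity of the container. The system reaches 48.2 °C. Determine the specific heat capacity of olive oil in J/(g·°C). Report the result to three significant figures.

c = 1.92 J/(g·°C)

q_gained = (104.7 × 1.72) × (48.2 − 17.9) = 5457 J
q_lost = 412.5 × c × (55.1 − 48.2) = 2846.25 c
Set equal: c = 5457 / 2846.25 = 1.92 J/(g·°C)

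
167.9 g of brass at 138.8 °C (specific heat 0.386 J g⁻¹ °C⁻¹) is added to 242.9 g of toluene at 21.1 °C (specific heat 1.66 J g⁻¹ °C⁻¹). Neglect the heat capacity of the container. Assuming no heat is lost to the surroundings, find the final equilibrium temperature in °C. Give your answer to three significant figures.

T_f = 37.4 °C

Heat lost by brass = heat gained by toluene.
(167.9)(0.386)(138.8 − T) = (242.9)(1.66)(T − 21.1)
64.8094 (138.8 − T) = 403.214 (T − 21.1)
8995.5 − 64.8094 T = 403.214 T − 8507.8
17503.3 = 468.0234 T
T = 37.40 °C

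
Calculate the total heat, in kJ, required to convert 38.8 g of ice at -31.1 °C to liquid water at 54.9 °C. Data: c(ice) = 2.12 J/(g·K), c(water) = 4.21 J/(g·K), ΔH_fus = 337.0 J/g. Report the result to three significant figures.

q1 (heat ice -31.1→0.0 °C): 38.8 × 2.12 × 31.1 = 2558 J
q2 (melt at 0 °C): 38.8 × 337.0 = 13076 J
q3 (heat water 0.0→54.9 °C): 38.8 × 4.21 × 54.9 = 8968 J
Total: 2558 + 13076 + 8968 = 24602 J = 24.6 kJ

q = 24.6 kJ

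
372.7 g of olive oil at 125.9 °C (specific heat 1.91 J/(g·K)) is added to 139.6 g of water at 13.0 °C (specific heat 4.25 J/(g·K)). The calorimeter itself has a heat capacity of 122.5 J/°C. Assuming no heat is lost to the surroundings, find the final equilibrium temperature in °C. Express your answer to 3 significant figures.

T_f = 69.3 °C

Heat lost by olive oil = heat gained by water + calorimeter.
(372.7)(1.91)(125.9 − T) = [(139.6)(4.25) + 122.5](T − 13.0)
711.857 (125.9 − T) = 715.8 (T − 13.0)
89623 − 711.857 T = 715.8 T − 9305.4
98928.4 = 1427.657 T
T = 69.29 °C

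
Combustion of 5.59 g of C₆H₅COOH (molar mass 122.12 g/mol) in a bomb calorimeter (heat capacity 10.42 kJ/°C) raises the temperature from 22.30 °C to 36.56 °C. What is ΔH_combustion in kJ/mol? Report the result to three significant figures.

ΔT = 36.56 − 22.30 = 14.26 °C
q_cal = C_cal × ΔT = 10.42 × 14.26 = 148.5892 kJ
n = 5.59 / 122.12 = 0.04577 mol
q_rxn = −q_cal = -148.5892 kJ
ΔH = -148.5892 / 0.04577 = -3246 kJ/mol

ΔH = -3250 kJ/mol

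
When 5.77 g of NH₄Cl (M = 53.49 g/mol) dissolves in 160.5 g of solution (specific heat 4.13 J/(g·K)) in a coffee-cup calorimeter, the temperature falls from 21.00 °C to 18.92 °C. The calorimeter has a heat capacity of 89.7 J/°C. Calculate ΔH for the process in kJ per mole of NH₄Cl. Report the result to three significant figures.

ΔH = 14.5 kJ/mol

|ΔT| = |18.92 − 21.00| = 2.08 °C
|q_surr| = (160.5 × 4.13 + 89.7) × 2.08 = 752.565 × 2.08 = 1565 J
n(NH₄Cl) = 5.77 / 53.49 = 0.1079 mol
Temperature fell, so q_rxn = +|q_surr| = 1.565 kJ
ΔH = q_rxn / n = 14.50 kJ/mol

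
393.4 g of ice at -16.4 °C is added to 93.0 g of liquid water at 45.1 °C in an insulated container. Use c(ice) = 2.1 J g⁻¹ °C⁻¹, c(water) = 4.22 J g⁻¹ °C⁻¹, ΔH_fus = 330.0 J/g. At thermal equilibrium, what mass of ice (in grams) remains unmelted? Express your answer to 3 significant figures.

m_ice remaining = 381 g

Heat to warm all ice to 0 °C: 393.4×2.1×16.4 = 13549 J
Heat released by water cooling to 0 °C: 93.0×4.22×45.1 = 17700 J
17700 J < 13549 + 393.4×330.0 = 143371 J, so not all ice melts; final T = 0 °C.
Heat left for melting: 17700 − 13549 = 4151 J
Mass melted = 4151 / 330.0 = 12.58 g
Ice remaining = 393.4 − 12.58 = 380.82 g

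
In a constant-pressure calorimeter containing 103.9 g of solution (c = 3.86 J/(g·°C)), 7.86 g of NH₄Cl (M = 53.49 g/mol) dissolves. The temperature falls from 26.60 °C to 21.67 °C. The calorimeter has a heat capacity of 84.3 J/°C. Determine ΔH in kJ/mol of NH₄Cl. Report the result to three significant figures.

ΔH = 16.3 kJ/mol

|ΔT| = |21.67 − 26.60| = 4.93 °C
|q_surr| = (103.9 × 3.86 + 84.3) × 4.93 = 485.354 × 4.93 = 2393 J
n(NH₄Cl) = 7.86 / 53.49 = 0.1469 mol
Temperature fell, so q_rxn = +|q_surr| = 2.393 kJ
ΔH = q_rxn / n = 16.29 kJ/mol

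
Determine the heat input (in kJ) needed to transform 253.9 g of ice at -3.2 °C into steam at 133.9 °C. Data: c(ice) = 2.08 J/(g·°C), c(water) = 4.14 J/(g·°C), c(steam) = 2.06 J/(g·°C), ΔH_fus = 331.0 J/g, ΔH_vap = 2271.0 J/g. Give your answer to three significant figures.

q = 785 kJ

q1 (heat ice -3.2→0.0 °C): 253.9 × 2.08 × 3.2 = 1690 J
q2 (melt at 0 °C): 253.9 × 331.0 = 84041 J
q3 (heat water 0.0→100.0 °C): 253.9 × 4.14 × 100.0 = 105115 J
q4 (vaporize at 100 °C): 253.9 × 2271.0 = 576607 J
q5 (heat steam 100.0→133.9 °C): 253.9 × 2.06 × 33.9 = 17731 J
Total: 1690 + 84041 + 105115 + 576607 + 17731 = 785184 J = 785 kJ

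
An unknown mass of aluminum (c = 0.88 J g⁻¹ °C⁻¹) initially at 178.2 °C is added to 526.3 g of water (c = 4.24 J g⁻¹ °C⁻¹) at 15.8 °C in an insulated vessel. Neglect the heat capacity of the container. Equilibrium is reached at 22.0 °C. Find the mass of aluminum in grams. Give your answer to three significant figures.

m = 101 g

q_gained = (526.3 × 4.24) × (22.0 − 15.8) = 13840 J
q_lost = m × 0.88 × (178.2 − 22.0) = 137.456 m
m = 13840 / 137.456 = 101 g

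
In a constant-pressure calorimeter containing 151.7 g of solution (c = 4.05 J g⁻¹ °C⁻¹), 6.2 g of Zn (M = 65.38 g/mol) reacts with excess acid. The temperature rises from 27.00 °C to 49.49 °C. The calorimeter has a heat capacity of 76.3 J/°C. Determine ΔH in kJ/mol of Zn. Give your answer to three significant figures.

|ΔT| = |49.49 − 27.00| = 22.49 °C
|q_surr| = (151.7 × 4.05 + 76.3) × 22.49 = 690.685 × 22.49 = 15530 J
n(Zn) = 6.2 / 65.38 = 0.09483 mol
Temperature rose, so q_rxn = −|q_surr| = -15.53 kJ
ΔH = q_rxn / n = -163.8 kJ/mol

ΔH = -164 kJ/mol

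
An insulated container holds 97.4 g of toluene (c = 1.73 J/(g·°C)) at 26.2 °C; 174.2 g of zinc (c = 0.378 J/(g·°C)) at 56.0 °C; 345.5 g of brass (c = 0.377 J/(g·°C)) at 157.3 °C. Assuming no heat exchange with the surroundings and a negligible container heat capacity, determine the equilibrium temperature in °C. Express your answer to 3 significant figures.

Σ mᵢcᵢ(T − Tᵢ) = 0  ⇒  T = Σ mᵢcᵢTᵢ / Σ mᵢcᵢ
Σ mᵢcᵢ = 97.4×1.73 + 174.2×0.378 + 345.5×0.377 = 364.6031
Σ mᵢcᵢTᵢ = 168.502×26.2 + 65.8476×56.0 + 130.2535×157.3 = 28591
T = 28591 / 364.6031 = 78.42 °C

T_f = 78.4 °C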